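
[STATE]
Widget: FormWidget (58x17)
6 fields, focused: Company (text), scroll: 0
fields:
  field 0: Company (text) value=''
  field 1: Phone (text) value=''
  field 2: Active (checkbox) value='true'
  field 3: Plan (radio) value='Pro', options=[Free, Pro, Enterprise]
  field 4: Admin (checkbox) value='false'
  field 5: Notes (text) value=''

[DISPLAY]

> Company:    [                                          ]
  Phone:      [                                          ]
  Active:     [x]                                         
  Plan:       ( ) Free  (●) Pro  ( ) Enterprise           
  Admin:      [ ]                                         
  Notes:      [                                          ]
                                                          
                                                          
                                                          
                                                          
                                                          
                                                          
                                                          
                                                          
                                                          
                                                          
                                                          


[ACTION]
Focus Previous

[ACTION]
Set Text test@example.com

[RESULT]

  Company:    [                                          ]
  Phone:      [                                          ]
  Active:     [x]                                         
  Plan:       ( ) Free  (●) Pro  ( ) Enterprise           
  Admin:      [ ]                                         
> Notes:      [test@example.com                          ]
                                                          
                                                          
                                                          
                                                          
                                                          
                                                          
                                                          
                                                          
                                                          
                                                          
                                                          


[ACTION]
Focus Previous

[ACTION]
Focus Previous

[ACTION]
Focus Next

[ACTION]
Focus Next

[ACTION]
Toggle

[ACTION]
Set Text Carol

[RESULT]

  Company:    [                                          ]
  Phone:      [                                          ]
  Active:     [x]                                         
  Plan:       ( ) Free  (●) Pro  ( ) Enterprise           
  Admin:      [ ]                                         
> Notes:      [Carol                                     ]
                                                          
                                                          
                                                          
                                                          
                                                          
                                                          
                                                          
                                                          
                                                          
                                                          
                                                          


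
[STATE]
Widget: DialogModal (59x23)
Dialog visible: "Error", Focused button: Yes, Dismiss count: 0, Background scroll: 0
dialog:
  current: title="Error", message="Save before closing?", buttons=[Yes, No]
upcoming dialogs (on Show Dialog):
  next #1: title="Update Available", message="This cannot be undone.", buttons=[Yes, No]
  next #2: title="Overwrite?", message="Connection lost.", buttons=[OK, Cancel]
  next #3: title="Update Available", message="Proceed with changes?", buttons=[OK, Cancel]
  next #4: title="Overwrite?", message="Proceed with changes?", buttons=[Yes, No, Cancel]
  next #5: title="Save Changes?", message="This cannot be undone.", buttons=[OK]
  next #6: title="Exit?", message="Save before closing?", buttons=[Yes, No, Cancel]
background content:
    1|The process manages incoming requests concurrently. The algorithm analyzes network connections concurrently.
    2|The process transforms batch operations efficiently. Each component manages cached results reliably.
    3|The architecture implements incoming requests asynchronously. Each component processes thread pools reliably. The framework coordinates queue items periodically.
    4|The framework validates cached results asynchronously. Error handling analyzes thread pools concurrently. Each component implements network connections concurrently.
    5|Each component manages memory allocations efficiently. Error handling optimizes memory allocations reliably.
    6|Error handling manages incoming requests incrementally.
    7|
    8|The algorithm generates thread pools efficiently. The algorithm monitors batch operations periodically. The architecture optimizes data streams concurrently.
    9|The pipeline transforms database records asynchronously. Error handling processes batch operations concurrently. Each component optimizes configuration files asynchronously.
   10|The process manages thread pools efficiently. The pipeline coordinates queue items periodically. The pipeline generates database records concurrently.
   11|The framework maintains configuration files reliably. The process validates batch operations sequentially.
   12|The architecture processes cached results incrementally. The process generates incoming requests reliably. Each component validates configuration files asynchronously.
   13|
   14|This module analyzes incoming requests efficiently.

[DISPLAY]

The process manages incoming requests concurrently. The alg
The process transforms batch operations efficiently. Each c
The architecture implements incoming requests asynchronousl
The framework validates cached results asynchronously. Erro
Each component manages memory allocations efficiently. Erro
Error handling manages incoming requests incrementally.    
                                                           
The algorithm generates thread pools efficiently. The algor
The pipeline transforms database records asynchronously. Er
The process manag┌──────────────────────┐tly. The pipeline 
The framework mai│        Error         │es reliably. The p
The architecture │ Save before closing? │ incrementally. Th
                 │      [Yes]  No       │                  
This module analy└──────────────────────┘ficiently.        
                                                           
                                                           
                                                           
                                                           
                                                           
                                                           
                                                           
                                                           
                                                           


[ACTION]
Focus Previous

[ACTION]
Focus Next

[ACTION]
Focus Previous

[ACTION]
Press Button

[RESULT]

The process manages incoming requests concurrently. The alg
The process transforms batch operations efficiently. Each c
The architecture implements incoming requests asynchronousl
The framework validates cached results asynchronously. Erro
Each component manages memory allocations efficiently. Erro
Error handling manages incoming requests incrementally.    
                                                           
The algorithm generates thread pools efficiently. The algor
The pipeline transforms database records asynchronously. Er
The process manages thread pools efficiently. The pipeline 
The framework maintains configuration files reliably. The p
The architecture processes cached results incrementally. Th
                                                           
This module analyzes incoming requests efficiently.        
                                                           
                                                           
                                                           
                                                           
                                                           
                                                           
                                                           
                                                           
                                                           


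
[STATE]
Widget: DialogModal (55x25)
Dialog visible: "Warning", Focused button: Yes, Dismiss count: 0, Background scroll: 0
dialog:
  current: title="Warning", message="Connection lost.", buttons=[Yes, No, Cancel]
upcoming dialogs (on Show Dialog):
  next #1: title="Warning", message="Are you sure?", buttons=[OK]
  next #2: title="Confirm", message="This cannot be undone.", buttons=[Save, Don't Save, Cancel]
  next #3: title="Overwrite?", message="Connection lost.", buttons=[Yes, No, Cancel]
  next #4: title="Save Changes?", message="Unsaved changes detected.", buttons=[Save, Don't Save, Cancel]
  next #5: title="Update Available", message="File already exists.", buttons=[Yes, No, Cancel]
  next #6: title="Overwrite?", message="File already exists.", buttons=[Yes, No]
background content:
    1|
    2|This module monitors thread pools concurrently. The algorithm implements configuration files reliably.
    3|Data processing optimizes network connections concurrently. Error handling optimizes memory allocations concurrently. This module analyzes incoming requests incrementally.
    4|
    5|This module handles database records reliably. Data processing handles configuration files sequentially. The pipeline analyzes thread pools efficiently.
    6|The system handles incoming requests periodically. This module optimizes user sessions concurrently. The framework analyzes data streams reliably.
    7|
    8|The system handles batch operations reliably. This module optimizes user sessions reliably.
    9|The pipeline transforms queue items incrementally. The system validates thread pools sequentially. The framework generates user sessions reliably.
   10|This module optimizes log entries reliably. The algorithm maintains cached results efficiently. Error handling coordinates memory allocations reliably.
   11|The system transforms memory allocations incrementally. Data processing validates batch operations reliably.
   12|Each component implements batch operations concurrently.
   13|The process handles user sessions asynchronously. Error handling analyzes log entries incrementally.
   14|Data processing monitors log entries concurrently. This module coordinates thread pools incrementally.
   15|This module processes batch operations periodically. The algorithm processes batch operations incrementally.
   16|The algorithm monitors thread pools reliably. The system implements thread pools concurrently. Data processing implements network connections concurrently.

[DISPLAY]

                                                       
This module monitors thread pools concurrently. The alg
Data processing optimizes network connections concurren
                                                       
This module handles database records reliably. Data pro
The system handles incoming requests periodically. This
                                                       
The system handles batch operations reliably. This modu
The pipeline transforms queue items incrementally. The 
This module optimizes log entries reliably. The algorit
The system trans┌─────────────────────┐s incrementally.
Each component i│       Warning       │ons concurrently
The process hand│   Connection lost.  │hronously. Error
Data processing │ [Yes]  No   Cancel  │ncurrently. This
This module proc└─────────────────────┘periodically. Th
The algorithm monitors thread pools reliably. The syste
                                                       
                                                       
                                                       
                                                       
                                                       
                                                       
                                                       
                                                       
                                                       


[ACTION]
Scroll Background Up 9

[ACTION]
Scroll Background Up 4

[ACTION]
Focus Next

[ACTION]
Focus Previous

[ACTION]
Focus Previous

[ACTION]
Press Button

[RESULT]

                                                       
This module monitors thread pools concurrently. The alg
Data processing optimizes network connections concurren
                                                       
This module handles database records reliably. Data pro
The system handles incoming requests periodically. This
                                                       
The system handles batch operations reliably. This modu
The pipeline transforms queue items incrementally. The 
This module optimizes log entries reliably. The algorit
The system transforms memory allocations incrementally.
Each component implements batch operations concurrently
The process handles user sessions asynchronously. Error
Data processing monitors log entries concurrently. This
This module processes batch operations periodically. Th
The algorithm monitors thread pools reliably. The syste
                                                       
                                                       
                                                       
                                                       
                                                       
                                                       
                                                       
                                                       
                                                       


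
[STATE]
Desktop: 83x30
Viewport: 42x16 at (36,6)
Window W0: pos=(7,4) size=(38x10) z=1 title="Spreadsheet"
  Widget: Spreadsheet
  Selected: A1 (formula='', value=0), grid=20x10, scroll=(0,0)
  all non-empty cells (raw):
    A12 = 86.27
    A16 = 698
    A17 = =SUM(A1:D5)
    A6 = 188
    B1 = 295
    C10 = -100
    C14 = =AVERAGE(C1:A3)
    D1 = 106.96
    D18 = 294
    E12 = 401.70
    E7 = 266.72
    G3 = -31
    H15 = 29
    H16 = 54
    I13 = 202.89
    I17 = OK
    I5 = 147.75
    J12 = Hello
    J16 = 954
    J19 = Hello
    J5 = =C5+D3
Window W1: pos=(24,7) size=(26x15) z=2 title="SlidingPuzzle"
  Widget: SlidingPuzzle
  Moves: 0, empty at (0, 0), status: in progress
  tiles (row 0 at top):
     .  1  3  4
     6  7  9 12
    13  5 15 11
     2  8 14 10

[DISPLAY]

────────┨                                 
━━━━━━━━━━━━━┓                            
zle          ┃                            
─────────────┨                            
────┬────┐   ┃                            
  3 │  4 │   ┃                            
────┼────┤   ┃                            
  9 │ 12 │   ┃                            
────┼────┤   ┃                            
 15 │ 11 │   ┃                            
────┼────┤   ┃                            
 14 │ 10 │   ┃                            
────┴────┘   ┃                            
             ┃                            
             ┃                            
━━━━━━━━━━━━━┛                            


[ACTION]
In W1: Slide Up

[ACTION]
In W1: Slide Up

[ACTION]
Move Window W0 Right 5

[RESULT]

─────────────┨                            
━━━━━━━━━━━━━┓                            
zle          ┃                            
─────────────┨                            
────┬────┐   ┃                            
  3 │  4 │   ┃                            
────┼────┤   ┃                            
  9 │ 12 │   ┃                            
────┼────┤   ┃                            
 15 │ 11 │   ┃                            
────┼────┤   ┃                            
 14 │ 10 │   ┃                            
────┴────┘   ┃                            
             ┃                            
             ┃                            
━━━━━━━━━━━━━┛                            


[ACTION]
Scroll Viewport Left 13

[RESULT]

──────────────────────────┨               
 ┏━━━━━━━━━━━━━━━━━━━━━━━━┓               
 ┃ SlidingPuzzle          ┃               
-┠────────────────────────┨               
0┃┌────┬────┬────┬────┐   ┃               
 ┃│  6 │  1 │  3 │  4 │   ┃               
 ┃├────┼────┼────┼────┤   ┃               
━┃│ 13 │  7 │  9 │ 12 │   ┃               
 ┃├────┼────┼────┼────┤   ┃               
 ┃│    │  5 │ 15 │ 11 │   ┃               
 ┃├────┼────┼────┼────┤   ┃               
 ┃│  2 │  8 │ 14 │ 10 │   ┃               
 ┃└────┴────┴────┴────┘   ┃               
 ┃Moves: 2                ┃               
 ┃                        ┃               
 ┗━━━━━━━━━━━━━━━━━━━━━━━━┛               


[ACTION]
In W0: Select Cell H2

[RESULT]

──────────────────────────┨               
 ┏━━━━━━━━━━━━━━━━━━━━━━━━┓               
 ┃ SlidingPuzzle          ┃               
-┠────────────────────────┨               
 ┃┌────┬────┬────┬────┐   ┃               
 ┃│  6 │  1 │  3 │  4 │   ┃               
 ┃├────┼────┼────┼────┤   ┃               
━┃│ 13 │  7 │  9 │ 12 │   ┃               
 ┃├────┼────┼────┼────┤   ┃               
 ┃│    │  5 │ 15 │ 11 │   ┃               
 ┃├────┼────┼────┼────┤   ┃               
 ┃│  2 │  8 │ 14 │ 10 │   ┃               
 ┃└────┴────┴────┴────┘   ┃               
 ┃Moves: 2                ┃               
 ┃                        ┃               
 ┗━━━━━━━━━━━━━━━━━━━━━━━━┛               


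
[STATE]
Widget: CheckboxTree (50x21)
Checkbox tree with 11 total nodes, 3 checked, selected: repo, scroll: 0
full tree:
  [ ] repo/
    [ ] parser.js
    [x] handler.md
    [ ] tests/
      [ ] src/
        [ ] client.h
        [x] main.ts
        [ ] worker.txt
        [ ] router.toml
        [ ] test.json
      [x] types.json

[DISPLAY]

>[-] repo/                                        
   [ ] parser.js                                  
   [x] handler.md                                 
   [-] tests/                                     
     [-] src/                                     
       [ ] client.h                               
       [x] main.ts                                
       [ ] worker.txt                             
       [ ] router.toml                            
       [ ] test.json                              
     [x] types.json                               
                                                  
                                                  
                                                  
                                                  
                                                  
                                                  
                                                  
                                                  
                                                  
                                                  


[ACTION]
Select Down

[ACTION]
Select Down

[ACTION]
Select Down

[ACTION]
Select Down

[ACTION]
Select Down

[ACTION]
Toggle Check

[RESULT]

 [-] repo/                                        
   [ ] parser.js                                  
   [x] handler.md                                 
   [-] tests/                                     
     [-] src/                                     
>      [x] client.h                               
       [x] main.ts                                
       [ ] worker.txt                             
       [ ] router.toml                            
       [ ] test.json                              
     [x] types.json                               
                                                  
                                                  
                                                  
                                                  
                                                  
                                                  
                                                  
                                                  
                                                  
                                                  


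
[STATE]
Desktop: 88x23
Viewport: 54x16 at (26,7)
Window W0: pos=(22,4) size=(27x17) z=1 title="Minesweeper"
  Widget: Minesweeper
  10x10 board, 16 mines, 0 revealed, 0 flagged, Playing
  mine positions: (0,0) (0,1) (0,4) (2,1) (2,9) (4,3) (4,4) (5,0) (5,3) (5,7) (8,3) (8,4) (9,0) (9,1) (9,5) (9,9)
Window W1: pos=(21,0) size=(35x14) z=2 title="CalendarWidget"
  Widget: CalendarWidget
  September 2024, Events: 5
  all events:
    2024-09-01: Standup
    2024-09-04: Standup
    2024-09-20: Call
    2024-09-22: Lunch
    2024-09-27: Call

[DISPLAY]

0 11 12 13 14 15             ┃                        
7 18 19 20* 21 22*           ┃                        
4 25 26 27* 28 29            ┃                        
                             ┃                        
                             ┃                        
                             ┃                        
━━━━━━━━━━━━━━━━━━━━━━━━━━━━━┛                        
■■■■■■■               ┃                               
■■■■■■■               ┃                               
■■■■■■■               ┃                               
                      ┃                               
                      ┃                               
                      ┃                               
━━━━━━━━━━━━━━━━━━━━━━┛                               
                                                      
                                                      


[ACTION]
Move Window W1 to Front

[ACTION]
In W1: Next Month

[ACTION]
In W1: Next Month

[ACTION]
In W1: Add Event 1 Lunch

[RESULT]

2 13 14 15 16 17             ┃                        
9 20 21 22 23 24             ┃                        
6 27 28 29 30                ┃                        
                             ┃                        
                             ┃                        
                             ┃                        
━━━━━━━━━━━━━━━━━━━━━━━━━━━━━┛                        
■■■■■■■               ┃                               
■■■■■■■               ┃                               
■■■■■■■               ┃                               
                      ┃                               
                      ┃                               
                      ┃                               
━━━━━━━━━━━━━━━━━━━━━━┛                               
                                                      
                                                      


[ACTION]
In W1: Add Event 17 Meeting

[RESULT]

2 13 14 15 16 17*            ┃                        
9 20 21 22 23 24             ┃                        
6 27 28 29 30                ┃                        
                             ┃                        
                             ┃                        
                             ┃                        
━━━━━━━━━━━━━━━━━━━━━━━━━━━━━┛                        
■■■■■■■               ┃                               
■■■■■■■               ┃                               
■■■■■■■               ┃                               
                      ┃                               
                      ┃                               
                      ┃                               
━━━━━━━━━━━━━━━━━━━━━━┛                               
                                                      
                                                      


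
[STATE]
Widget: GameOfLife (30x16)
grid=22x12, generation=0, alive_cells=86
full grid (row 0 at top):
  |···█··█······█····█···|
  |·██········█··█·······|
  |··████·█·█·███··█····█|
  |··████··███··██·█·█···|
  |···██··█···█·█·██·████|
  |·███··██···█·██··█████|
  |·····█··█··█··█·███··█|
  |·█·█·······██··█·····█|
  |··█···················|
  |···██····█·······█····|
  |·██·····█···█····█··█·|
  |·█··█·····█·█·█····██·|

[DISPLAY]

Gen: 0                        
···█··█······█····█···        
·██········█··█·······        
··████·█·█·███··█····█        
··████··███··██·█·█···        
···██··█···█·█·██·████        
·███··██···█·██··█████        
·····█··█··█··█·███··█        
·█·█·······██··█·····█        
··█···················        
···██····█·······█····        
·██·····█···█····█··█·        
·█··█·····█·█·█····██·        
                              
                              
                              


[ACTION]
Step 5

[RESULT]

Gen: 5                        
······██·██···········        
·····█·█·█············        
·····█·█···██·········        
······█···············        
·███···██······█·█····        
█··············██·····        
···█·█··········██····        
█·····█·······█··█····        
█·█···········██······        
█·█··█········█·████··        
█···█············█·█··        
·██···················        
                              
                              
                              


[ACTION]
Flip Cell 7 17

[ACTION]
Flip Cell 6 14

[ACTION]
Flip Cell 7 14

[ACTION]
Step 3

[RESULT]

Gen: 8                        
······█·███···········        
·····█···█············        
·····██·██············        
·██···███·············        
██·····█··············        
·█·············███····        
··█·············██····        
·█···········███··█···        
███··········███··██··        
█··█·········██·███···        
█··············██·····        
·███············█·····        
                              
                              
                              


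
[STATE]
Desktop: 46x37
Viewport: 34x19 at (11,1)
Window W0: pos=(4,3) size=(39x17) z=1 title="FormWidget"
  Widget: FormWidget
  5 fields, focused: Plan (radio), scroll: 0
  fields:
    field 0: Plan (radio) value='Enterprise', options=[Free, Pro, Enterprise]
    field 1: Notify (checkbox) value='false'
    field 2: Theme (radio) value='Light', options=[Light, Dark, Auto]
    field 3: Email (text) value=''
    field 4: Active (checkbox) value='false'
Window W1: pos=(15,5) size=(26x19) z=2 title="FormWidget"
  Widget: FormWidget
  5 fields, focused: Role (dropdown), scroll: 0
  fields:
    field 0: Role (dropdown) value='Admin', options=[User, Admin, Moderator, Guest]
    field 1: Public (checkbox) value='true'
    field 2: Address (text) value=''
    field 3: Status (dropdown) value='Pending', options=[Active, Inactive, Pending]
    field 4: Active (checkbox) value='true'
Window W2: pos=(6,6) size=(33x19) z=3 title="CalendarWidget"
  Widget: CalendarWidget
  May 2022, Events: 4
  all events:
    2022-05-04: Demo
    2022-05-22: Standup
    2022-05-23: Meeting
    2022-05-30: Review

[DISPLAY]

                                  
                                  
━━━━━━━━━━━━━━━━━━━━━━━━━━━━━━━┓  
idget                          ┃  
────┏━━━━━━━━━━━━━━━━━━━━━━━━┓─┨  
━━━━━━━━━━━━━━━━━━━━━━━━━━━┓ ┃ ┃  
endarWidget                ┃─┨ ┃  
───────────────────────────┨]┃ ┃  
        May 2022           ┃ ┃]┃  
u We Th Fr Sa Su           ┃]┃ ┃  
               1           ┃]┃ ┃  
3  4*  5  6  7  8          ┃ ┃ ┃  
0 11 12 13 14 15           ┃ ┃ ┃  
7 18 19 20 21 22*          ┃ ┃ ┃  
24 25 26 27 28 29          ┃ ┃ ┃  
31                         ┃ ┃ ┃  
                           ┃ ┃ ┃  
                           ┃ ┃ ┃  
                           ┃ ┃━┛  


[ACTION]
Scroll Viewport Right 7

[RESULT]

                                  
                                  
━━━━━━━━━━━━━━━━━━━━━━━━━━━━━━┓   
dget                          ┃   
───┏━━━━━━━━━━━━━━━━━━━━━━━━┓─┨   
━━━━━━━━━━━━━━━━━━━━━━━━━━┓ ┃ ┃   
ndarWidget                ┃─┨ ┃   
──────────────────────────┨]┃ ┃   
       May 2022           ┃ ┃]┃   
 We Th Fr Sa Su           ┃]┃ ┃   
              1           ┃]┃ ┃   
  4*  5  6  7  8          ┃ ┃ ┃   
 11 12 13 14 15           ┃ ┃ ┃   
 18 19 20 21 22*          ┃ ┃ ┃   
4 25 26 27 28 29          ┃ ┃ ┃   
1                         ┃ ┃ ┃   
                          ┃ ┃ ┃   
                          ┃ ┃ ┃   
                          ┃ ┃━┛   


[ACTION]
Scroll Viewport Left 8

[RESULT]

                                  
                                  
┏━━━━━━━━━━━━━━━━━━━━━━━━━━━━━━━━━
┃ FormWidget                      
┠──────────┏━━━━━━━━━━━━━━━━━━━━━━
┃>┏━━━━━━━━━━━━━━━━━━━━━━━━━━━━━━━
┃ ┃ CalendarWidget                
┃ ┠───────────────────────────────
┃ ┃            May 2022           
┃ ┃Mo Tu We Th Fr Sa Su           
┃ ┃                   1           
┃ ┃ 2  3  4*  5  6  7  8          
┃ ┃ 9 10 11 12 13 14 15           
┃ ┃16 17 18 19 20 21 22*          
┃ ┃23* 24 25 26 27 28 29          
┃ ┃30* 31                         
┃ ┃                               
┃ ┃                               
┗━┃                               


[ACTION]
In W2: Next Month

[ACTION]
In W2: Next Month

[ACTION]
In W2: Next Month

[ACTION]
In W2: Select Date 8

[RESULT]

                                  
                                  
┏━━━━━━━━━━━━━━━━━━━━━━━━━━━━━━━━━
┃ FormWidget                      
┠──────────┏━━━━━━━━━━━━━━━━━━━━━━
┃>┏━━━━━━━━━━━━━━━━━━━━━━━━━━━━━━━
┃ ┃ CalendarWidget                
┃ ┠───────────────────────────────
┃ ┃          August 2022          
┃ ┃Mo Tu We Th Fr Sa Su           
┃ ┃ 1  2  3  4  5  6  7           
┃ ┃[ 8]  9 10 11 12 13 14         
┃ ┃15 16 17 18 19 20 21           
┃ ┃22 23 24 25 26 27 28           
┃ ┃29 30 31                       
┃ ┃                               
┃ ┃                               
┃ ┃                               
┗━┃                               


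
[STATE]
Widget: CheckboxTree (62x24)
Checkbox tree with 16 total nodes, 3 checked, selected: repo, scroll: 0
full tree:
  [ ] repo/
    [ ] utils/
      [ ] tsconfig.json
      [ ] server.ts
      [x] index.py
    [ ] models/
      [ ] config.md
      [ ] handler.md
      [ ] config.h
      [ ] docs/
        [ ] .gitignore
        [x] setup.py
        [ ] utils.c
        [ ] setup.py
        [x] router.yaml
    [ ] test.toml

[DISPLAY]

>[-] repo/                                                    
   [-] utils/                                                 
     [ ] tsconfig.json                                        
     [ ] server.ts                                            
     [x] index.py                                             
   [-] models/                                                
     [ ] config.md                                            
     [ ] handler.md                                           
     [ ] config.h                                             
     [-] docs/                                                
       [ ] .gitignore                                         
       [x] setup.py                                           
       [ ] utils.c                                            
       [ ] setup.py                                           
       [x] router.yaml                                        
   [ ] test.toml                                              
                                                              
                                                              
                                                              
                                                              
                                                              
                                                              
                                                              
                                                              


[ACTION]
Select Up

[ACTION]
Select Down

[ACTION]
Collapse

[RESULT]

 [-] repo/                                                    
>  [-] utils/                                                 
   [-] models/                                                
     [ ] config.md                                            
     [ ] handler.md                                           
     [ ] config.h                                             
     [-] docs/                                                
       [ ] .gitignore                                         
       [x] setup.py                                           
       [ ] utils.c                                            
       [ ] setup.py                                           
       [x] router.yaml                                        
   [ ] test.toml                                              
                                                              
                                                              
                                                              
                                                              
                                                              
                                                              
                                                              
                                                              
                                                              
                                                              
                                                              


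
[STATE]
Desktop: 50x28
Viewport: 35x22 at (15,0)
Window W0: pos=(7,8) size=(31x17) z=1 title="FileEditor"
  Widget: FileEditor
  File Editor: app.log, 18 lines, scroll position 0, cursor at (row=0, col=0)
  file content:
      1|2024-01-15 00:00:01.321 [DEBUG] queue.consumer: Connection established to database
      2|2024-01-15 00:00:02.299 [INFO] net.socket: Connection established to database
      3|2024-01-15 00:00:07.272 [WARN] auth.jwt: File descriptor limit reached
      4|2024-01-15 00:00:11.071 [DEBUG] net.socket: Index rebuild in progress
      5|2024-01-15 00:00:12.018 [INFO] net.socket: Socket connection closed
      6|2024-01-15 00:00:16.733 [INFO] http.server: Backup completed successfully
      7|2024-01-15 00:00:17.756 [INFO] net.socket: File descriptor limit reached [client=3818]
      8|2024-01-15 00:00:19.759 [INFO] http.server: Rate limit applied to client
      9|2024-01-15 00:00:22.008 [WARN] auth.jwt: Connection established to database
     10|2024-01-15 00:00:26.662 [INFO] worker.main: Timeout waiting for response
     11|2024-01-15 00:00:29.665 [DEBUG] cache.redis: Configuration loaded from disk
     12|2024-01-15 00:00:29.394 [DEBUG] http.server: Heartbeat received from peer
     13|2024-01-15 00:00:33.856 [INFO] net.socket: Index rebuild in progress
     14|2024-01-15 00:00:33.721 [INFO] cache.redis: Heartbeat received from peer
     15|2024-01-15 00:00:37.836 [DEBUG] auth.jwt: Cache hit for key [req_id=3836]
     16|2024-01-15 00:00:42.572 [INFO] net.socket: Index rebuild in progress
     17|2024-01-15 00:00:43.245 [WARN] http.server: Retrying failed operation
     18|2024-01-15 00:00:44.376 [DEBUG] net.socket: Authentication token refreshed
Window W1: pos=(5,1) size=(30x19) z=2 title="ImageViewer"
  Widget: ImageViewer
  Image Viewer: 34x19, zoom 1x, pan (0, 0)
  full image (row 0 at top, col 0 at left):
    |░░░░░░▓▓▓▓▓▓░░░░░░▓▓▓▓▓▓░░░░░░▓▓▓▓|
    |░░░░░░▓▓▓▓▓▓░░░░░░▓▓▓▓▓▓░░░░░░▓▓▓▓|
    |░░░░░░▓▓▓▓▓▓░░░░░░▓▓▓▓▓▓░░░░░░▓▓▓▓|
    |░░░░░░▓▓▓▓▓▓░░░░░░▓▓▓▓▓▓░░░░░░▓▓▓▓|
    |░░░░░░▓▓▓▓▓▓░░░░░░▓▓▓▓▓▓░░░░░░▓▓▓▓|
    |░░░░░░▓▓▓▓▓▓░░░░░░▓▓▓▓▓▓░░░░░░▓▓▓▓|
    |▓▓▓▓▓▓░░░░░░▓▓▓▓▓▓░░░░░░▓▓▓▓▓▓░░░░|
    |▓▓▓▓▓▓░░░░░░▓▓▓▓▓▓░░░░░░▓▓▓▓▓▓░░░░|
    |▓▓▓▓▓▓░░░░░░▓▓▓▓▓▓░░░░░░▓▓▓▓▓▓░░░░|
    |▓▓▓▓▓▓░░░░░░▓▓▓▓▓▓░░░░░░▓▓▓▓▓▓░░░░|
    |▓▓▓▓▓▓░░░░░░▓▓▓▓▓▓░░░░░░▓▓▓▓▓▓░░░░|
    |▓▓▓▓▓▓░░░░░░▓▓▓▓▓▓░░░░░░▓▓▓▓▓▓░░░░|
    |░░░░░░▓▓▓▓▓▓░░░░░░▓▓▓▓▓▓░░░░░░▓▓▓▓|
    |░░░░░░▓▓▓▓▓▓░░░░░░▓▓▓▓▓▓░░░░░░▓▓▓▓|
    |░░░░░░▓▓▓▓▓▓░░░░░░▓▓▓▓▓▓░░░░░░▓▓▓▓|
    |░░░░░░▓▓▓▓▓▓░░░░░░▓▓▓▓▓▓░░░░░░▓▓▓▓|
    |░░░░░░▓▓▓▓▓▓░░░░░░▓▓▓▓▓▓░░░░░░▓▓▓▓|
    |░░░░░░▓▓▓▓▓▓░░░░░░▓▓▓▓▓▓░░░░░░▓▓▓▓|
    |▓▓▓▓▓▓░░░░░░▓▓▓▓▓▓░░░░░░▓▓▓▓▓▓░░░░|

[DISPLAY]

                                   
━━━━━━━━━━━━━━━━━━━┓               
wer                ┃               
───────────────────┨               
▓▓▓░░░░░░▓▓▓▓▓▓░░░░┃               
▓▓▓░░░░░░▓▓▓▓▓▓░░░░┃               
▓▓▓░░░░░░▓▓▓▓▓▓░░░░┃               
▓▓▓░░░░░░▓▓▓▓▓▓░░░░┃               
▓▓▓░░░░░░▓▓▓▓▓▓░░░░┃━━┓            
▓▓▓░░░░░░▓▓▓▓▓▓░░░░┃  ┃            
░░░▓▓▓▓▓▓░░░░░░▓▓▓▓┃──┨            
░░░▓▓▓▓▓▓░░░░░░▓▓▓▓┃B▲┃            
░░░▓▓▓▓▓▓░░░░░░▓▓▓▓┃F█┃            
░░░▓▓▓▓▓▓░░░░░░▓▓▓▓┃R░┃            
░░░▓▓▓▓▓▓░░░░░░▓▓▓▓┃B░┃            
░░░▓▓▓▓▓▓░░░░░░▓▓▓▓┃F░┃            
▓▓▓░░░░░░▓▓▓▓▓▓░░░░┃F░┃            
▓▓▓░░░░░░▓▓▓▓▓▓░░░░┃F░┃            
▓▓▓░░░░░░▓▓▓▓▓▓░░░░┃F░┃            
━━━━━━━━━━━━━━━━━━━┛R░┃            
-15 00:00:26.662 [INF░┃            
-15 00:00:29.665 [DEB░┃            


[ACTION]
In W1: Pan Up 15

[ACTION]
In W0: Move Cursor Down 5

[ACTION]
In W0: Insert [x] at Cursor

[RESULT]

                                   
━━━━━━━━━━━━━━━━━━━┓               
wer                ┃               
───────────────────┨               
▓▓▓░░░░░░▓▓▓▓▓▓░░░░┃               
▓▓▓░░░░░░▓▓▓▓▓▓░░░░┃               
▓▓▓░░░░░░▓▓▓▓▓▓░░░░┃               
▓▓▓░░░░░░▓▓▓▓▓▓░░░░┃               
▓▓▓░░░░░░▓▓▓▓▓▓░░░░┃━━┓            
▓▓▓░░░░░░▓▓▓▓▓▓░░░░┃  ┃            
░░░▓▓▓▓▓▓░░░░░░▓▓▓▓┃──┨            
░░░▓▓▓▓▓▓░░░░░░▓▓▓▓┃B▲┃            
░░░▓▓▓▓▓▓░░░░░░▓▓▓▓┃F█┃            
░░░▓▓▓▓▓▓░░░░░░▓▓▓▓┃R░┃            
░░░▓▓▓▓▓▓░░░░░░▓▓▓▓┃B░┃            
░░░▓▓▓▓▓▓░░░░░░▓▓▓▓┃F░┃            
▓▓▓░░░░░░▓▓▓▓▓▓░░░░┃N░┃            
▓▓▓░░░░░░▓▓▓▓▓▓░░░░┃F░┃            
▓▓▓░░░░░░▓▓▓▓▓▓░░░░┃F░┃            
━━━━━━━━━━━━━━━━━━━┛R░┃            
-15 00:00:26.662 [INF░┃            
-15 00:00:29.665 [DEB░┃            
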